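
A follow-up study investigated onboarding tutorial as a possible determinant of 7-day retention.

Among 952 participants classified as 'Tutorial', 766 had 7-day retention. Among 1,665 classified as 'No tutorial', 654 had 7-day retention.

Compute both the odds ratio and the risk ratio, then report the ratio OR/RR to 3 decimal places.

From the description: a = 766, b = 186, c = 654, d = 1011.
OR = (766·1011)/(186·654) = 774426/121644 = 6.36633
Risk in exposed = 766/952 = 0.80462; risk in unexposed = 654/1665 = 0.39279; RR = 2.04846
OR/RR = 6.36633 / 2.04846 = 3.10786
The outcome is not rare, so the OR lies further from 1 than the RR.

3.108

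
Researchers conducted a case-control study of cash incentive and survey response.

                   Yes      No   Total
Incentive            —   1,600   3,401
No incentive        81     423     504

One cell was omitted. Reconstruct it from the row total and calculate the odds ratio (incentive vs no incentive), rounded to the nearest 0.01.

The missing cell is in the exposed row: 3401 − 1600 = 1801.
So a = 1801, b = 1600, c = 81, d = 423.
OR = (a·d)/(b·c) = (1801 × 423) / (1600 × 81) = 761823 / 129600 = 5.87826

5.88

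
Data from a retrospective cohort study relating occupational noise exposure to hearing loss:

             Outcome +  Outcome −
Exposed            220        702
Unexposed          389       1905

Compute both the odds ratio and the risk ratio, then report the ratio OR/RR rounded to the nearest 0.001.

Cells: a = 220, b = 702, c = 389, d = 1905.
OR = (220·1905)/(702·389) = 419100/273078 = 1.53473
Risk in exposed = 220/922 = 0.23861; risk in unexposed = 389/2294 = 0.16957; RR = 1.40713
OR/RR = 1.53473 / 1.40713 = 1.09068
The outcome is not rare, so the OR lies further from 1 than the RR.

1.091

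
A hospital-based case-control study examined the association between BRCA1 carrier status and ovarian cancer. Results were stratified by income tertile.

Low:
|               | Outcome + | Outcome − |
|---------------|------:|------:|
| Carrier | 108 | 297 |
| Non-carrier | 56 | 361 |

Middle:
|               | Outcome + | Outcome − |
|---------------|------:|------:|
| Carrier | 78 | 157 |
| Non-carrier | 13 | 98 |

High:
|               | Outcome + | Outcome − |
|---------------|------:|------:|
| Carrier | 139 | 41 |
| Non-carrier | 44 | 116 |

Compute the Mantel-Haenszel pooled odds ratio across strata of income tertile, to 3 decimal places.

OR_MH = Σ(aᵢdᵢ/nᵢ) / Σ(bᵢcᵢ/nᵢ), where nᵢ is the stratum total.
Stratum 1 (Low): n = 822; a·d/n = 108·361/822 = 47.4307; b·c/n = 297·56/822 = 20.2336
Stratum 2 (Middle): n = 346; a·d/n = 78·98/346 = 22.0925; b·c/n = 157·13/346 = 5.8988
Stratum 3 (High): n = 340; a·d/n = 139·116/340 = 47.4235; b·c/n = 41·44/340 = 5.3059
OR_MH = (47.4307 + 22.0925 + 47.4235) / (20.2336 + 5.8988 + 5.3059) = 116.9467 / 31.4383 = 3.71988

3.720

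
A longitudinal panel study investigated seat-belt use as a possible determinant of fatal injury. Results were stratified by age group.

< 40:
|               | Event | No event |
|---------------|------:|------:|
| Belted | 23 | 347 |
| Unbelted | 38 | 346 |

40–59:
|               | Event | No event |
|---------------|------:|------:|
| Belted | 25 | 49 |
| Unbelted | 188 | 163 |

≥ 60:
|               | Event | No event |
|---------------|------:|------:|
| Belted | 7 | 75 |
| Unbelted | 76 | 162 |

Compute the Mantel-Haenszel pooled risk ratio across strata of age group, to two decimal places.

0.53

RR_MH = Σ(aᵢ·n₀ᵢ/nᵢ) / Σ(cᵢ·n₁ᵢ/nᵢ), with n₁ᵢ = aᵢ+bᵢ (exposed), n₀ᵢ = cᵢ+dᵢ (unexposed), nᵢ = n₁ᵢ+n₀ᵢ.
Stratum 1 (< 40): n₁ = 370, n₀ = 384, n = 754; a·n₀/n = 23·384/754 = 11.7135; c·n₁/n = 38·370/754 = 18.6472
Stratum 2 (40–59): n₁ = 74, n₀ = 351, n = 425; a·n₀/n = 25·351/425 = 20.6471; c·n₁/n = 188·74/425 = 32.7341
Stratum 3 (≥ 60): n₁ = 82, n₀ = 238, n = 320; a·n₀/n = 7·238/320 = 5.2062; c·n₁/n = 76·82/320 = 19.4750
RR_MH = (11.7135 + 20.6471 + 5.2062) / (18.6472 + 32.7341 + 19.4750) = 37.5668 / 70.8563 = 0.53018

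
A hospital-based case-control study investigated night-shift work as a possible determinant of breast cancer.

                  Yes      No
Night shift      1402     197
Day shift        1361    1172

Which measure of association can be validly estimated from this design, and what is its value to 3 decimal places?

6.128

Cells: a = 1402, b = 197, c = 1361, d = 1172.
This is a hospital-based case-control study: participants were sampled on outcome status, so risks in the source population cannot be estimated directly — relative risk is not valid here. The odds ratio is the appropriate measure.
OR = (a·d)/(b·c) = (1402 × 1172) / (197 × 1361) = 1643144 / 268117 = 6.12846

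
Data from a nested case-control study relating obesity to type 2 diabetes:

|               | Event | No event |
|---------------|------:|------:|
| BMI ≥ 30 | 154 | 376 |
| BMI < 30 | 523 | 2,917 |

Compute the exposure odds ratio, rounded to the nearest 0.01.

Cells: a = 154, b = 376, c = 523, d = 2917.
OR = (a·d)/(b·c) = (154 × 2917) / (376 × 523) = 449218 / 196648 = 2.28438
The odds of type 2 diabetes are about 2.28 times as high in the bmi ≥ 30 group.

2.28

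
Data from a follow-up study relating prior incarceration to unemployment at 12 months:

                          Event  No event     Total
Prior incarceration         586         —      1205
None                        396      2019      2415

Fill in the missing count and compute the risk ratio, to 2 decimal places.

2.97

The missing cell is in the exposed row: 1205 − 586 = 619.
So a = 586, b = 619, c = 396, d = 2019.
RR = [a/(a+b)] / [c/(c+d)] = (586/1205) / (396/2415) = 0.48631/0.16398 = 2.96574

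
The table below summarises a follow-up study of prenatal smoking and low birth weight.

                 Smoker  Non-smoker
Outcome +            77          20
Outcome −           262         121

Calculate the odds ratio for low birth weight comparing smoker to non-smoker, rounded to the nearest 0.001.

1.778

Reading the table with exposure as columns: a = 77 (Smoker, case), b = 262 (Smoker, non-case), c = 20 (Non-smoker, case), d = 121.
OR = (a·d)/(b·c) = (77 × 121) / (262 × 20) = 9317 / 5240 = 1.77805
The odds of low birth weight are about 1.78 times as high in the smoker group.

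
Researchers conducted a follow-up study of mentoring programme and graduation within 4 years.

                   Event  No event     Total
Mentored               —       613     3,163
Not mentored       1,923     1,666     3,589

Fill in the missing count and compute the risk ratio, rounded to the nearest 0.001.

1.505

The missing cell is in the exposed row: 3163 − 613 = 2550.
So a = 2550, b = 613, c = 1923, d = 1666.
RR = [a/(a+b)] / [c/(c+d)] = (2550/3163) / (1923/3589) = 0.80620/0.53580 = 1.50465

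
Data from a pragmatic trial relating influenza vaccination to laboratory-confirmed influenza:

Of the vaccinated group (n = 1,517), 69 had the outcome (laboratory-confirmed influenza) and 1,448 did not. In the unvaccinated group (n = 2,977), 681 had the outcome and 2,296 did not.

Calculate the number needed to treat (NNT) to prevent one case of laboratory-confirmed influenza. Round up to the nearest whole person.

Risk in treated group = 69/1517 = 0.04548; risk in control = 681/2977 = 0.22875.
Absolute risk reduction = 0.22875 − 0.04548 = 0.18327
NNT = 1 / ARR = 1 / 0.18327 = 5.456 → round up → 6

6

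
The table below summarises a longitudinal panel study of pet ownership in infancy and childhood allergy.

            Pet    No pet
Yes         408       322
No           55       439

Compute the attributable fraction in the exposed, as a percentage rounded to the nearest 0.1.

Reading the table with exposure as columns: a = 408 (Pet, case), b = 55 (Pet, non-case), c = 322 (No pet, case), d = 439.
Risk in exposed = 408/463 = 0.88121; risk in unexposed = 322/761 = 0.42313.
RR = 0.88121/0.42313 = 2.08261
AR% = (RR − 1)/RR × 100 = (2.08261 − 1)/2.08261 × 100 = 51.9833%

52.0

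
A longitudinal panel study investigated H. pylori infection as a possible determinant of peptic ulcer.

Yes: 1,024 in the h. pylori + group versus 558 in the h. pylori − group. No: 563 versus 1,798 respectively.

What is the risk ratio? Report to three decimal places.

2.724

From the description: a = 1024, b = 563, c = 558, d = 1798.
Risk in exposed = 1024/1587 = 0.64524; risk in unexposed = 558/2356 = 0.23684.
RR = 0.64524 / 0.23684 = 2.72436
The risk among the exposed is 2.72 times that among the unexposed.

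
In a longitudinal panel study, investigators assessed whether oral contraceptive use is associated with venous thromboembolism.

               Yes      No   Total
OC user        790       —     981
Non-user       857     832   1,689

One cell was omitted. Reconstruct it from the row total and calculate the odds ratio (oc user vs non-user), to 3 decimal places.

4.015

The missing cell is in the exposed row: 981 − 790 = 191.
So a = 790, b = 191, c = 857, d = 832.
OR = (a·d)/(b·c) = (790 × 832) / (191 × 857) = 657280 / 163687 = 4.01547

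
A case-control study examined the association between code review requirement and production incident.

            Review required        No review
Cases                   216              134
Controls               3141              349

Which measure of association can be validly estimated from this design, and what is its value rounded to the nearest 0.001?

Reading the table with exposure as columns: a = 216 (Review required, case), b = 3141 (Review required, non-case), c = 134 (No review, case), d = 349.
This is a case-control study: participants were sampled on outcome status, so risks in the source population cannot be estimated directly — relative risk is not valid here. The odds ratio is the appropriate measure.
OR = (a·d)/(b·c) = (216 × 349) / (3141 × 134) = 75384 / 420894 = 0.17910

0.179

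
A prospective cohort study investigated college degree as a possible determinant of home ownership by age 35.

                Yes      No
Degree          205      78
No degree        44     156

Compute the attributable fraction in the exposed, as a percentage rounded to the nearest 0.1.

69.6

Cells: a = 205, b = 78, c = 44, d = 156.
Risk in exposed = 205/283 = 0.72438; risk in unexposed = 44/200 = 0.22000.
RR = 0.72438/0.22000 = 3.29264
AR% = (RR − 1)/RR × 100 = (3.29264 − 1)/3.29264 × 100 = 69.6293%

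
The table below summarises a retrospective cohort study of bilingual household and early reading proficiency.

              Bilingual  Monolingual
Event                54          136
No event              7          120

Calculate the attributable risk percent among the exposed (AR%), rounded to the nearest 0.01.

39.99

Reading the table with exposure as columns: a = 54 (Bilingual, case), b = 7 (Bilingual, non-case), c = 136 (Monolingual, case), d = 120.
Risk in exposed = 54/61 = 0.88525; risk in unexposed = 136/256 = 0.53125.
RR = 0.88525/0.53125 = 1.66635
AR% = (RR − 1)/RR × 100 = (1.66635 − 1)/1.66635 × 100 = 39.9884%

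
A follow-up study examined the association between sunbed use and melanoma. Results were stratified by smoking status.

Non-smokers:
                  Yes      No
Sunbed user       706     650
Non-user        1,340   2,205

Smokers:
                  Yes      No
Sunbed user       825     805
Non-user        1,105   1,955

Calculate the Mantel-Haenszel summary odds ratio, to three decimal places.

OR_MH = Σ(aᵢdᵢ/nᵢ) / Σ(bᵢcᵢ/nᵢ), where nᵢ is the stratum total.
Stratum 1 (Non-smokers): n = 4901; a·d/n = 706·2205/4901 = 317.6352; b·c/n = 650·1340/4901 = 177.7188
Stratum 2 (Smokers): n = 4690; a·d/n = 825·1955/4690 = 343.8966; b·c/n = 805·1105/4690 = 189.6642
OR_MH = (317.6352 + 343.8966) / (177.7188 + 189.6642) = 661.5318 / 367.3830 = 1.80066

1.801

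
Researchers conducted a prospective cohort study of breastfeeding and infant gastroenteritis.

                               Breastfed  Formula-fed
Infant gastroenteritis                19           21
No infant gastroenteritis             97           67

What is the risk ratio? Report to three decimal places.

Reading the table with exposure as columns: a = 19 (Breastfed, case), b = 97 (Breastfed, non-case), c = 21 (Formula-fed, case), d = 67.
Risk in exposed = 19/116 = 0.16379; risk in unexposed = 21/88 = 0.23864.
RR = 0.16379 / 0.23864 = 0.68637
The risk is 31% lower among the exposed than among the unexposed.

0.686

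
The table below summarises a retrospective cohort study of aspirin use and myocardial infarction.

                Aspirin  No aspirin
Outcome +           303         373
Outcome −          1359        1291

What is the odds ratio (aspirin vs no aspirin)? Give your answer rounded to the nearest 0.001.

Reading the table with exposure as columns: a = 303 (Aspirin, case), b = 1359 (Aspirin, non-case), c = 373 (No aspirin, case), d = 1291.
OR = (a·d)/(b·c) = (303 × 1291) / (1359 × 373) = 391173 / 506907 = 0.77169
Exposure is associated with lower odds of myocardial infarction (OR = 0.77 < 1).

0.772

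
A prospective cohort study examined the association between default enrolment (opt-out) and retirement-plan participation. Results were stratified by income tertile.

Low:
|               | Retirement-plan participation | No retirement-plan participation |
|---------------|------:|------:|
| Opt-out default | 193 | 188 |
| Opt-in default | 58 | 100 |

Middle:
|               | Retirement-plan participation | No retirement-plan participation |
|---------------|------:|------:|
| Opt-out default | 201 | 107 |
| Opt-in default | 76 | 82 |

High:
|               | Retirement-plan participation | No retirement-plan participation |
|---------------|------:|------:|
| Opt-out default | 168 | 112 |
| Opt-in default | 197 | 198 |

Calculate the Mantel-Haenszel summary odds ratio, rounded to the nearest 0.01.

1.71

OR_MH = Σ(aᵢdᵢ/nᵢ) / Σ(bᵢcᵢ/nᵢ), where nᵢ is the stratum total.
Stratum 1 (Low): n = 539; a·d/n = 193·100/539 = 35.8071; b·c/n = 188·58/539 = 20.2301
Stratum 2 (Middle): n = 466; a·d/n = 201·82/466 = 35.3691; b·c/n = 107·76/466 = 17.4506
Stratum 3 (High): n = 675; a·d/n = 168·198/675 = 49.2800; b·c/n = 112·197/675 = 32.6874
OR_MH = (35.8071 + 35.3691 + 49.2800) / (20.2301 + 17.4506 + 32.6874) = 120.4561 / 70.3681 = 1.71180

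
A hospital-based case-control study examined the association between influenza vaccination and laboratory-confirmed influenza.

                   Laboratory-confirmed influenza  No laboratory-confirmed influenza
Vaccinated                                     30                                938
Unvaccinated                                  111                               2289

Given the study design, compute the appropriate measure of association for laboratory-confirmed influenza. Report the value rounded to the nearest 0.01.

Cells: a = 30, b = 938, c = 111, d = 2289.
This is a hospital-based case-control study: participants were sampled on outcome status, so risks in the source population cannot be estimated directly — relative risk is not valid here. The odds ratio is the appropriate measure.
OR = (a·d)/(b·c) = (30 × 2289) / (938 × 111) = 68670 / 104118 = 0.65954

0.66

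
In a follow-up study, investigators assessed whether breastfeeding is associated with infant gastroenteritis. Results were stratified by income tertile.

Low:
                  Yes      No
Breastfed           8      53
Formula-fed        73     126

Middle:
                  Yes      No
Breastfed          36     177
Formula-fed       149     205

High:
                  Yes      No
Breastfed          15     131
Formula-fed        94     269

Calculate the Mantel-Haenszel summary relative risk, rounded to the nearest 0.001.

RR_MH = Σ(aᵢ·n₀ᵢ/nᵢ) / Σ(cᵢ·n₁ᵢ/nᵢ), with n₁ᵢ = aᵢ+bᵢ (exposed), n₀ᵢ = cᵢ+dᵢ (unexposed), nᵢ = n₁ᵢ+n₀ᵢ.
Stratum 1 (Low): n₁ = 61, n₀ = 199, n = 260; a·n₀/n = 8·199/260 = 6.1231; c·n₁/n = 73·61/260 = 17.1269
Stratum 2 (Middle): n₁ = 213, n₀ = 354, n = 567; a·n₀/n = 36·354/567 = 22.4762; c·n₁/n = 149·213/567 = 55.9735
Stratum 3 (High): n₁ = 146, n₀ = 363, n = 509; a·n₀/n = 15·363/509 = 10.6974; c·n₁/n = 94·146/509 = 26.9627
RR_MH = (6.1231 + 22.4762 + 10.6974) / (17.1269 + 55.9735 + 26.9627) = 39.2967 / 100.0631 = 0.39272

0.393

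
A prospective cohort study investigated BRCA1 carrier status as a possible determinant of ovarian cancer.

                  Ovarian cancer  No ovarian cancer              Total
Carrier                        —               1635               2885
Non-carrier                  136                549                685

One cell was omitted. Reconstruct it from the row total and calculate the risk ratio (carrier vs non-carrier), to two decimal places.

2.18

The missing cell is in the exposed row: 2885 − 1635 = 1250.
So a = 1250, b = 1635, c = 136, d = 549.
RR = [a/(a+b)] / [c/(c+d)] = (1250/2885) / (136/685) = 0.43328/0.19854 = 2.18231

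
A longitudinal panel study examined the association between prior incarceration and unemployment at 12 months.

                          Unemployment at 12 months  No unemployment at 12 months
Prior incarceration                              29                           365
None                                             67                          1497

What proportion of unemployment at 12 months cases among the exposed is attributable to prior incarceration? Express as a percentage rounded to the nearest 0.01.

41.80

Cells: a = 29, b = 365, c = 67, d = 1497.
Risk in exposed = 29/394 = 0.07360; risk in unexposed = 67/1564 = 0.04284.
RR = 0.07360/0.04284 = 1.71816
AR% = (RR − 1)/RR × 100 = (1.71816 − 1)/1.71816 × 100 = 41.7982%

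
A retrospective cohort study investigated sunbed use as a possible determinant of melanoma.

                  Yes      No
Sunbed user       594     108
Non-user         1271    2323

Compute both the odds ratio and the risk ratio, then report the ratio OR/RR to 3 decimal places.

Cells: a = 594, b = 108, c = 1271, d = 2323.
OR = (594·2323)/(108·1271) = 1379862/137268 = 10.05232
Risk in exposed = 594/702 = 0.84615; risk in unexposed = 1271/3594 = 0.35364; RR = 2.39266
OR/RR = 10.05232 / 2.39266 = 4.20131
The outcome is not rare, so the OR lies further from 1 than the RR.

4.201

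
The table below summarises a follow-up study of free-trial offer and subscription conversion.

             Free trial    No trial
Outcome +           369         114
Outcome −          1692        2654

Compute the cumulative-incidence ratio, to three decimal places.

4.347

Reading the table with exposure as columns: a = 369 (Free trial, case), b = 1692 (Free trial, non-case), c = 114 (No trial, case), d = 2654.
Risk in exposed = 369/2061 = 0.17904; risk in unexposed = 114/2768 = 0.04118.
RR = 0.17904 / 0.04118 = 4.34720
The risk among the exposed is 4.35 times that among the unexposed.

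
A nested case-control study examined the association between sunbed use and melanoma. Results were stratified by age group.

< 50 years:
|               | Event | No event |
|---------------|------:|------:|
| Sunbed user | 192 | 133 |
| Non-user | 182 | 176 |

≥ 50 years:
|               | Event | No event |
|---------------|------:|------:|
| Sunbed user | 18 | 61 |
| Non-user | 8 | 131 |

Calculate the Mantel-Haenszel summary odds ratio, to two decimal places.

OR_MH = Σ(aᵢdᵢ/nᵢ) / Σ(bᵢcᵢ/nᵢ), where nᵢ is the stratum total.
Stratum 1 (< 50 years): n = 683; a·d/n = 192·176/683 = 49.4758; b·c/n = 133·182/683 = 35.4407
Stratum 2 (≥ 50 years): n = 218; a·d/n = 18·131/218 = 10.8165; b·c/n = 61·8/218 = 2.2385
OR_MH = (49.4758 + 10.8165) / (35.4407 + 2.2385) = 60.2924 / 37.6792 = 1.60015

1.60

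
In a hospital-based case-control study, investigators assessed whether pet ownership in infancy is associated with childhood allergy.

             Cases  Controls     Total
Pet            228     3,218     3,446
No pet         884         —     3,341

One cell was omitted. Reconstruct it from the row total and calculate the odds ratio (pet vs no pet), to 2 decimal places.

0.20

The missing cell is in the unexposed row: 3341 − 884 = 2457.
So a = 228, b = 3218, c = 884, d = 2457.
OR = (a·d)/(b·c) = (228 × 2457) / (3218 × 884) = 560196 / 2844712 = 0.19693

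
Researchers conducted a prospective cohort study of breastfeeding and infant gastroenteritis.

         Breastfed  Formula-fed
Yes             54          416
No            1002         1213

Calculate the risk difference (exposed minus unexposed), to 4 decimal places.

-0.2042

Reading the table with exposure as columns: a = 54 (Breastfed, case), b = 1002 (Breastfed, non-case), c = 416 (Formula-fed, case), d = 1213.
Risk in exposed = 54/1056 = 0.051136; risk in unexposed = 416/1629 = 0.255371.
Risk difference = 0.051136 − 0.255371 = -0.204235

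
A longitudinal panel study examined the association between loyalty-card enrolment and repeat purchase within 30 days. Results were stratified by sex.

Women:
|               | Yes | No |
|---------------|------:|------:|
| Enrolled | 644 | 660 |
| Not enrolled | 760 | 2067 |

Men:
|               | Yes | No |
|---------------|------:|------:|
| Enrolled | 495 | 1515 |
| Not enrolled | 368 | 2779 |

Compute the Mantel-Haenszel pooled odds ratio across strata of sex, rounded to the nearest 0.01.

2.57

OR_MH = Σ(aᵢdᵢ/nᵢ) / Σ(bᵢcᵢ/nᵢ), where nᵢ is the stratum total.
Stratum 1 (Women): n = 4131; a·d/n = 644·2067/4131 = 322.2338; b·c/n = 660·760/4131 = 121.4234
Stratum 2 (Men): n = 5157; a·d/n = 495·2779/5157 = 266.7452; b·c/n = 1515·368/5157 = 108.1094
OR_MH = (322.2338 + 266.7452) / (121.4234 + 108.1094) = 588.9790 / 229.5328 = 2.56599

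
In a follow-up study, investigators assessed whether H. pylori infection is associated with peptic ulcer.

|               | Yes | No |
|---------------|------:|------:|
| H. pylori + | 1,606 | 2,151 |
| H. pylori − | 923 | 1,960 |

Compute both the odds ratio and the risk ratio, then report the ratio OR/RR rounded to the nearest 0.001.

1.187

Cells: a = 1606, b = 2151, c = 923, d = 1960.
OR = (1606·1960)/(2151·923) = 3147760/1985373 = 1.58548
Risk in exposed = 1606/3757 = 0.42747; risk in unexposed = 923/2883 = 0.32015; RR = 1.33520
OR/RR = 1.58548 / 1.33520 = 1.18744
The outcome is not rare, so the OR lies further from 1 than the RR.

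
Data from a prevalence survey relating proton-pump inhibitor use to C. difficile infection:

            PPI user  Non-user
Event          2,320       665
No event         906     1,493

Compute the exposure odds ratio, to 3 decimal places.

5.749

Reading the table with exposure as columns: a = 2320 (PPI user, case), b = 906 (PPI user, non-case), c = 665 (Non-user, case), d = 1493.
OR = (a·d)/(b·c) = (2320 × 1493) / (906 × 665) = 3463760 / 602490 = 5.74907
The odds of C. difficile infection are about 5.75 times as high in the ppi user group.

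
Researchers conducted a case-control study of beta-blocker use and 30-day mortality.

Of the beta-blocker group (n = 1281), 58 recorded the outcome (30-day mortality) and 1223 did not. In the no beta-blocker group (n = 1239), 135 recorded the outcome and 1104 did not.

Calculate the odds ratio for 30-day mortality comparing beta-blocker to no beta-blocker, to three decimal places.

0.388

From the description: a = 58, b = 1223, c = 135, d = 1104.
OR = (a·d)/(b·c) = (58 × 1104) / (1223 × 135) = 64032 / 165105 = 0.38783
Exposure is associated with lower odds of 30-day mortality (OR = 0.39 < 1).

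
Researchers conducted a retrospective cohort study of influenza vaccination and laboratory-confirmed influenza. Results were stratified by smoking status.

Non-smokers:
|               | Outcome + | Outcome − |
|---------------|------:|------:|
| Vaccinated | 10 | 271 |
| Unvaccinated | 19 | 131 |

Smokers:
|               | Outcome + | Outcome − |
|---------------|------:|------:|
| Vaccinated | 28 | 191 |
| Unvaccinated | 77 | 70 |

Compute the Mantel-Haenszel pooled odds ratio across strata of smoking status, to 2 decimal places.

OR_MH = Σ(aᵢdᵢ/nᵢ) / Σ(bᵢcᵢ/nᵢ), where nᵢ is the stratum total.
Stratum 1 (Non-smokers): n = 431; a·d/n = 10·131/431 = 3.0394; b·c/n = 271·19/431 = 11.9466
Stratum 2 (Smokers): n = 366; a·d/n = 28·70/366 = 5.3552; b·c/n = 191·77/366 = 40.1831
OR_MH = (3.0394 + 5.3552) / (11.9466 + 40.1831) = 8.3946 / 52.1297 = 0.16103

0.16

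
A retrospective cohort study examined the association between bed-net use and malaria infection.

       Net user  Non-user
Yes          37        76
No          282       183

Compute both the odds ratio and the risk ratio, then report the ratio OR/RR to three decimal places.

0.799

Reading the table with exposure as columns: a = 37 (Net user, case), b = 282 (Net user, non-case), c = 76 (Non-user, case), d = 183.
OR = (37·183)/(282·76) = 6771/21432 = 0.31593
Risk in exposed = 37/319 = 0.11599; risk in unexposed = 76/259 = 0.29344; RR = 0.39527
OR/RR = 0.31593 / 0.39527 = 0.79927
The outcome is not rare, so the OR lies further from 1 than the RR.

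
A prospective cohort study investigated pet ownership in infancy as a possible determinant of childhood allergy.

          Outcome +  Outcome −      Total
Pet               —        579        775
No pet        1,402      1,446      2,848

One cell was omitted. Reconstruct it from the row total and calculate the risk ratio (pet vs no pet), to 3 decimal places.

The missing cell is in the exposed row: 775 − 579 = 196.
So a = 196, b = 579, c = 1402, d = 1446.
RR = [a/(a+b)] / [c/(c+d)] = (196/775) / (1402/2848) = 0.25290/0.49228 = 0.51374

0.514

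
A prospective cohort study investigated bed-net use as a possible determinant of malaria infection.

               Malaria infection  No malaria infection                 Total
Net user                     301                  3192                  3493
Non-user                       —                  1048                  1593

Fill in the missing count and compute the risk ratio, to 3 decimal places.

The missing cell is in the unexposed row: 1593 − 1048 = 545.
So a = 301, b = 3192, c = 545, d = 1048.
RR = [a/(a+b)] / [c/(c+d)] = (301/3493) / (545/1593) = 0.08617/0.34212 = 0.25188

0.252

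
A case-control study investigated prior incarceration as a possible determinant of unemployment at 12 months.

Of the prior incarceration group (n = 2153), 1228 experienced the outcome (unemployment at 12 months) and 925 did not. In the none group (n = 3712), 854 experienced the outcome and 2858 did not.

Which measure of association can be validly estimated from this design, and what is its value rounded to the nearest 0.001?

4.443

From the description: a = 1228, b = 925, c = 854, d = 2858.
This is a case-control study: participants were sampled on outcome status, so risks in the source population cannot be estimated directly — relative risk is not valid here. The odds ratio is the appropriate measure.
OR = (a·d)/(b·c) = (1228 × 2858) / (925 × 854) = 3509624 / 789950 = 4.44284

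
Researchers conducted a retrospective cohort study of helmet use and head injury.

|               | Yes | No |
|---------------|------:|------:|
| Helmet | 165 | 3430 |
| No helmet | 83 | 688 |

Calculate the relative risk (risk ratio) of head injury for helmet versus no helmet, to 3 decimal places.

0.426

Cells: a = 165, b = 3430, c = 83, d = 688.
Risk in exposed = 165/3595 = 0.04590; risk in unexposed = 83/771 = 0.10765.
RR = 0.04590 / 0.10765 = 0.42635
The risk is 57% lower among the exposed than among the unexposed.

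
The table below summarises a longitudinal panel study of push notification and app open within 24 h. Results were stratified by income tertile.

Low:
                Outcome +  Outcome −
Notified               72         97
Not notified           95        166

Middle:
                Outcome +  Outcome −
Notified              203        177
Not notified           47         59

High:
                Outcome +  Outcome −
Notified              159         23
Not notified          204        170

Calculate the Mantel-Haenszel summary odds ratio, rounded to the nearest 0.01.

2.15

OR_MH = Σ(aᵢdᵢ/nᵢ) / Σ(bᵢcᵢ/nᵢ), where nᵢ is the stratum total.
Stratum 1 (Low): n = 430; a·d/n = 72·166/430 = 27.7953; b·c/n = 97·95/430 = 21.4302
Stratum 2 (Middle): n = 486; a·d/n = 203·59/486 = 24.6440; b·c/n = 177·47/486 = 17.1173
Stratum 3 (High): n = 556; a·d/n = 159·170/556 = 48.6151; b·c/n = 23·204/556 = 8.4388
OR_MH = (27.7953 + 24.6440 + 48.6151) / (21.4302 + 17.1173 + 8.4388) = 101.0545 / 46.9864 = 2.15072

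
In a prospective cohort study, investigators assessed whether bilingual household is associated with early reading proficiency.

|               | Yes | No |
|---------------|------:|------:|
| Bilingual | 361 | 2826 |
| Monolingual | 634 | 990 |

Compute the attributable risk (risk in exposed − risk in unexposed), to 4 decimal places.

-0.2771

Cells: a = 361, b = 2826, c = 634, d = 990.
Risk in exposed = 361/3187 = 0.113273; risk in unexposed = 634/1624 = 0.390394.
Risk difference = 0.113273 − 0.390394 = -0.277121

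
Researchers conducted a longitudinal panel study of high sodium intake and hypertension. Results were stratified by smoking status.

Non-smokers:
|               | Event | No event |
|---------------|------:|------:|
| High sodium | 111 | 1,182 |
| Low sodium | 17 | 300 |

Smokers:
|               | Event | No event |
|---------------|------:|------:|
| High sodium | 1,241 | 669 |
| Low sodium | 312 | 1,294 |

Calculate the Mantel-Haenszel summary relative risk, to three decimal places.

RR_MH = Σ(aᵢ·n₀ᵢ/nᵢ) / Σ(cᵢ·n₁ᵢ/nᵢ), with n₁ᵢ = aᵢ+bᵢ (exposed), n₀ᵢ = cᵢ+dᵢ (unexposed), nᵢ = n₁ᵢ+n₀ᵢ.
Stratum 1 (Non-smokers): n₁ = 1293, n₀ = 317, n = 1610; a·n₀/n = 111·317/1610 = 21.8553; c·n₁/n = 17·1293/1610 = 13.6528
Stratum 2 (Smokers): n₁ = 1910, n₀ = 1606, n = 3516; a·n₀/n = 1241·1606/3516 = 566.8504; c·n₁/n = 312·1910/3516 = 169.4881
RR_MH = (21.8553 + 566.8504) / (13.6528 + 169.4881) = 588.7057 / 183.1408 = 3.21450

3.214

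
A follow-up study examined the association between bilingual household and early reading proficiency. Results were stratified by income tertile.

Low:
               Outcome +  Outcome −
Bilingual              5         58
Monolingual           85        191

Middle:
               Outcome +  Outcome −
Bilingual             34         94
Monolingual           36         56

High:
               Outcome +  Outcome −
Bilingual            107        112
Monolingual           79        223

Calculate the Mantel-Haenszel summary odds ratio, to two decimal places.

OR_MH = Σ(aᵢdᵢ/nᵢ) / Σ(bᵢcᵢ/nᵢ), where nᵢ is the stratum total.
Stratum 1 (Low): n = 339; a·d/n = 5·191/339 = 2.8171; b·c/n = 58·85/339 = 14.5428
Stratum 2 (Middle): n = 220; a·d/n = 34·56/220 = 8.6545; b·c/n = 94·36/220 = 15.3818
Stratum 3 (High): n = 521; a·d/n = 107·223/521 = 45.7985; b·c/n = 112·79/521 = 16.9827
OR_MH = (2.8171 + 8.6545 + 45.7985) / (14.5428 + 15.3818 + 16.9827) = 57.2701 / 46.9073 = 1.22092

1.22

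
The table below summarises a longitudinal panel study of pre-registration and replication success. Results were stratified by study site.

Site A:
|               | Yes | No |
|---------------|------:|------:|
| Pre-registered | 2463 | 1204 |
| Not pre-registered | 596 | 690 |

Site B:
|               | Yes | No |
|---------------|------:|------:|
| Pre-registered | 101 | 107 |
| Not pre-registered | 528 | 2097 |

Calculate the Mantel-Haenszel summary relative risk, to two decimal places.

1.53

RR_MH = Σ(aᵢ·n₀ᵢ/nᵢ) / Σ(cᵢ·n₁ᵢ/nᵢ), with n₁ᵢ = aᵢ+bᵢ (exposed), n₀ᵢ = cᵢ+dᵢ (unexposed), nᵢ = n₁ᵢ+n₀ᵢ.
Stratum 1 (Site A): n₁ = 3667, n₀ = 1286, n = 4953; a·n₀/n = 2463·1286/4953 = 639.4949; c·n₁/n = 596·3667/4953 = 441.2542
Stratum 2 (Site B): n₁ = 208, n₀ = 2625, n = 2833; a·n₀/n = 101·2625/2833 = 93.5845; c·n₁/n = 528·208/2833 = 38.7660
RR_MH = (639.4949 + 93.5845) / (441.2542 + 38.7660) = 733.0794 / 480.0202 = 1.52718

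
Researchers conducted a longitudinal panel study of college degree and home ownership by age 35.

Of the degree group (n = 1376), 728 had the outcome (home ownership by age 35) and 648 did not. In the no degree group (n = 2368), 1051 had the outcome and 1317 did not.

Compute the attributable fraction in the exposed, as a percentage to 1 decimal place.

From the description: a = 728, b = 648, c = 1051, d = 1317.
Risk in exposed = 728/1376 = 0.52907; risk in unexposed = 1051/2368 = 0.44383.
RR = 0.52907/0.44383 = 1.19204
AR% = (RR − 1)/RR × 100 = (1.19204 − 1)/1.19204 × 100 = 16.1104%

16.1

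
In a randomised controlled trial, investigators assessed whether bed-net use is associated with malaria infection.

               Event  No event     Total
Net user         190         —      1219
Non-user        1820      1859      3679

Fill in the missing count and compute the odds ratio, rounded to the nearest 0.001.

The missing cell is in the exposed row: 1219 − 190 = 1029.
So a = 190, b = 1029, c = 1820, d = 1859.
OR = (a·d)/(b·c) = (190 × 1859) / (1029 × 1820) = 353210 / 1872780 = 0.18860

0.189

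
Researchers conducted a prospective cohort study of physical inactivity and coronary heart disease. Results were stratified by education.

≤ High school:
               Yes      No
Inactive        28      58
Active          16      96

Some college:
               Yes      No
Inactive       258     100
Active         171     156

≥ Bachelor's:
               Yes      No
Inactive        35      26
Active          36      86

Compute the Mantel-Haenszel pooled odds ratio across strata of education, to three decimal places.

2.554

OR_MH = Σ(aᵢdᵢ/nᵢ) / Σ(bᵢcᵢ/nᵢ), where nᵢ is the stratum total.
Stratum 1 (≤ High school): n = 198; a·d/n = 28·96/198 = 13.5758; b·c/n = 58·16/198 = 4.6869
Stratum 2 (Some college): n = 685; a·d/n = 258·156/685 = 58.7562; b·c/n = 100·171/685 = 24.9635
Stratum 3 (≥ Bachelor's): n = 183; a·d/n = 35·86/183 = 16.4481; b·c/n = 26·36/183 = 5.1148
OR_MH = (13.5758 + 58.7562 + 16.4481) / (4.6869 + 24.9635 + 5.1148) = 88.7800 / 34.7651 = 2.55371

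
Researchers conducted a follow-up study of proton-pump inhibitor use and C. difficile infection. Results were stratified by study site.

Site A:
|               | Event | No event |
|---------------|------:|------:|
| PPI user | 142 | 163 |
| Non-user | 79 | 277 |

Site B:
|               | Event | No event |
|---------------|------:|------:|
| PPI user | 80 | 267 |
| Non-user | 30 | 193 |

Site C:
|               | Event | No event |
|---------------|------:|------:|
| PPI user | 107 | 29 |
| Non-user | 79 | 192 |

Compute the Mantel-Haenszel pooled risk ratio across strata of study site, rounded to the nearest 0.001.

2.207

RR_MH = Σ(aᵢ·n₀ᵢ/nᵢ) / Σ(cᵢ·n₁ᵢ/nᵢ), with n₁ᵢ = aᵢ+bᵢ (exposed), n₀ᵢ = cᵢ+dᵢ (unexposed), nᵢ = n₁ᵢ+n₀ᵢ.
Stratum 1 (Site A): n₁ = 305, n₀ = 356, n = 661; a·n₀/n = 142·356/661 = 76.4781; c·n₁/n = 79·305/661 = 36.4523
Stratum 2 (Site B): n₁ = 347, n₀ = 223, n = 570; a·n₀/n = 80·223/570 = 31.2982; c·n₁/n = 30·347/570 = 18.2632
Stratum 3 (Site C): n₁ = 136, n₀ = 271, n = 407; a·n₀/n = 107·271/407 = 71.2457; c·n₁/n = 79·136/407 = 26.3980
RR_MH = (76.4781 + 31.2982 + 71.2457) / (36.4523 + 18.2632 + 26.3980) = 179.0220 / 81.1135 = 2.20705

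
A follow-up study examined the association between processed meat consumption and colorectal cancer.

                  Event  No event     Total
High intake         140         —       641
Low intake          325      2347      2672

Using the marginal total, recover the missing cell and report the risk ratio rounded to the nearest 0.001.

1.796

The missing cell is in the exposed row: 641 − 140 = 501.
So a = 140, b = 501, c = 325, d = 2347.
RR = [a/(a+b)] / [c/(c+d)] = (140/641) / (325/2672) = 0.21841/0.12163 = 1.79566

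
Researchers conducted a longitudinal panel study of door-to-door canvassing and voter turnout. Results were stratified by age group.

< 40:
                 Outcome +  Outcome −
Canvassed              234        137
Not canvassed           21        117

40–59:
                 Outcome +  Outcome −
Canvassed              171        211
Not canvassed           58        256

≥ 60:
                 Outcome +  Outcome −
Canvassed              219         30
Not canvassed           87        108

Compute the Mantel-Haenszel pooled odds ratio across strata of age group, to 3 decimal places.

5.838

OR_MH = Σ(aᵢdᵢ/nᵢ) / Σ(bᵢcᵢ/nᵢ), where nᵢ is the stratum total.
Stratum 1 (< 40): n = 509; a·d/n = 234·117/509 = 53.7878; b·c/n = 137·21/509 = 5.6523
Stratum 2 (40–59): n = 696; a·d/n = 171·256/696 = 62.8966; b·c/n = 211·58/696 = 17.5833
Stratum 3 (≥ 60): n = 444; a·d/n = 219·108/444 = 53.2703; b·c/n = 30·87/444 = 5.8784
OR_MH = (53.7878 + 62.8966 + 53.2703) / (5.6523 + 17.5833 + 5.8784) = 169.9546 / 29.1140 = 5.83756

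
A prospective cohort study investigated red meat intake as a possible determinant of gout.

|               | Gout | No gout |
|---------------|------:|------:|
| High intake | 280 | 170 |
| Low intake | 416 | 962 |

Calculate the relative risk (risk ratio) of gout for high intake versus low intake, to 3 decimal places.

2.061

Cells: a = 280, b = 170, c = 416, d = 962.
Risk in exposed = 280/450 = 0.62222; risk in unexposed = 416/1378 = 0.30189.
RR = 0.62222 / 0.30189 = 2.06111
The risk among the exposed is 2.06 times that among the unexposed.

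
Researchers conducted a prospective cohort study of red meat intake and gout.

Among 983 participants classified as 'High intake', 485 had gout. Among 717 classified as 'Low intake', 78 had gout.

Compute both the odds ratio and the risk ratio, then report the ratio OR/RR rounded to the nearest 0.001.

From the description: a = 485, b = 498, c = 78, d = 639.
OR = (485·639)/(498·78) = 309915/38844 = 7.97845
Risk in exposed = 485/983 = 0.49339; risk in unexposed = 78/717 = 0.10879; RR = 4.53537
OR/RR = 7.97845 / 4.53537 = 1.75916
The outcome is not rare, so the OR lies further from 1 than the RR.

1.759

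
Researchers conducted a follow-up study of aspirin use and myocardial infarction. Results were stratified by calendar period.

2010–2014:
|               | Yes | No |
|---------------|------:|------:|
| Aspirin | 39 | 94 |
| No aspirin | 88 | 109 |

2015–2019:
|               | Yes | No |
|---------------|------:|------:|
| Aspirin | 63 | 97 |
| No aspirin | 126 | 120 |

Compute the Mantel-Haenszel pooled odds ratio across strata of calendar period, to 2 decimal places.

OR_MH = Σ(aᵢdᵢ/nᵢ) / Σ(bᵢcᵢ/nᵢ), where nᵢ is the stratum total.
Stratum 1 (2010–2014): n = 330; a·d/n = 39·109/330 = 12.8818; b·c/n = 94·88/330 = 25.0667
Stratum 2 (2015–2019): n = 406; a·d/n = 63·120/406 = 18.6207; b·c/n = 97·126/406 = 30.1034
OR_MH = (12.8818 + 18.6207) / (25.0667 + 30.1034) = 31.5025 / 55.1701 = 0.57101

0.57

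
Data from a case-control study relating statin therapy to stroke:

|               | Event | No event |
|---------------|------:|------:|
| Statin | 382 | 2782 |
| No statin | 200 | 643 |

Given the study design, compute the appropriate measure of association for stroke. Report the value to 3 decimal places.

Cells: a = 382, b = 2782, c = 200, d = 643.
This is a case-control study: participants were sampled on outcome status, so risks in the source population cannot be estimated directly — relative risk is not valid here. The odds ratio is the appropriate measure.
OR = (a·d)/(b·c) = (382 × 643) / (2782 × 200) = 245626 / 556400 = 0.44146

0.441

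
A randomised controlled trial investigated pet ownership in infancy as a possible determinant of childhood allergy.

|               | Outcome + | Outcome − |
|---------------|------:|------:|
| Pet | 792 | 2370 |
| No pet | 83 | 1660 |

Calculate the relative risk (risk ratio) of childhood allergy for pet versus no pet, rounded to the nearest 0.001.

Cells: a = 792, b = 2370, c = 83, d = 1660.
Risk in exposed = 792/3162 = 0.25047; risk in unexposed = 83/1743 = 0.04762.
RR = 0.25047 / 0.04762 = 5.25996
The risk among the exposed is 5.26 times that among the unexposed.

5.260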